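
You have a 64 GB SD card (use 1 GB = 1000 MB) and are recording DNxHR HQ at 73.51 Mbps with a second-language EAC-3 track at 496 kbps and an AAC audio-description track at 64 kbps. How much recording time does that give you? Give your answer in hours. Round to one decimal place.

1.9 hours

Audio total: 496 + 64 = 560 kbps = 0.560 Mbps.
Total bitrate: 73.51 + 0.560 = 74.070 Mbps.
Capacity: 64 GB = 512,000 Mb.
Recording time: 512,000 / 74.070 = 6,912 s ≈ 1.92 hours.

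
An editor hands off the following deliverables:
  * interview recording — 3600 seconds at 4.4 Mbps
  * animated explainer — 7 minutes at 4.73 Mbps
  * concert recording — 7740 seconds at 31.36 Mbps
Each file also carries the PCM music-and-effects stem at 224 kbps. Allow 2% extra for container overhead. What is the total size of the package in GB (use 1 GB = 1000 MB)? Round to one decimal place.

33.6 GB

Audio: 224 kbps = 0.224 Mbps.
interview recording: 4.624 Mbps × 3600 s × 1.02 = 16979.3 Mb
animated explainer: 4.954 Mbps × 420 s × 1.02 = 2122.3 Mb
concert recording: 31.584 Mbps × 7740 s × 1.02 = 249349.4 Mb
Total: 268451.0 Mb = 33556.4 MB.
= 33.56 GB.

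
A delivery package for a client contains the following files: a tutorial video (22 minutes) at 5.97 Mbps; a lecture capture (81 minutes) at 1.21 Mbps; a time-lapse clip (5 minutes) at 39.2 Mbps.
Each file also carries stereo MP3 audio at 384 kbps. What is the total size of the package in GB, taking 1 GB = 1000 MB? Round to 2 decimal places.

Audio: 384 kbps = 0.384 Mbps.
tutorial video: 6.354 Mbps × 1320 s = 8387.3 Mb
lecture capture: 1.594 Mbps × 4860 s = 7746.8 Mb
time-lapse clip: 39.584 Mbps × 300 s = 11875.2 Mb
Total: 28009.3 Mb = 3501.2 MB.
= 3.501 GB.

3.50 GB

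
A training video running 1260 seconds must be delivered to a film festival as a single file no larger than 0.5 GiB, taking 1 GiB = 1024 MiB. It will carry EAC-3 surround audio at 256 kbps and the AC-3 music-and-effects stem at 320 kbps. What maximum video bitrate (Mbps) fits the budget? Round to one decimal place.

Budget: 0.5 GiB = 4295.0 Mb.
Total bitrate budget: 4295.0 Mb / 1260 s = 3.409 Mbps.
Audio total: 256 + 320 = 576 kbps = 0.576 Mbps.
Video: 3.409 − 0.576 = 2.833 Mbps.

2.8 Mbps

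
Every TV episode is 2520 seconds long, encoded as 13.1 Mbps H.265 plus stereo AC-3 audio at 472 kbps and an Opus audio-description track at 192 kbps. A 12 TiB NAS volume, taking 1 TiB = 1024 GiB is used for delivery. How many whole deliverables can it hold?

Audio total: 472 + 192 = 664 kbps = 0.664 Mbps.
Total bitrate: 13.764 Mbps.
Per item: 13.764 Mbps × 2520 s = 34,685 Mb = 4,336 MB.
Capacity: 12 TiB = 105,553,116 Mb; 3043.17 items → 3043 complete.

3043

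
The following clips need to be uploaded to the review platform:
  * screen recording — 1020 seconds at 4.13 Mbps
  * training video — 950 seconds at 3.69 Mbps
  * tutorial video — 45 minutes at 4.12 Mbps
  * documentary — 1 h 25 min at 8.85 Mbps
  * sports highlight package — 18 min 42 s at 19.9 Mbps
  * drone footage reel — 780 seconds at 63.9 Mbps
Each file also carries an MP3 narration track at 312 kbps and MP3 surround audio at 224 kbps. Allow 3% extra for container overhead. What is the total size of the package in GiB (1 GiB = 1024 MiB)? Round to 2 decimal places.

Audio total: 312 + 224 = 536 kbps = 0.536 Mbps.
screen recording: 4.666 Mbps × 1020 s × 1.03 = 4902.1 Mb
training video: 4.226 Mbps × 950 s × 1.03 = 4135.1 Mb
tutorial video: 4.656 Mbps × 2700 s × 1.03 = 12948.3 Mb
documentary: 9.386 Mbps × 5100 s × 1.03 = 49304.7 Mb
sports highlight package: 20.436 Mbps × 1122 s × 1.03 = 23617.1 Mb
drone footage reel: 64.436 Mbps × 780 s × 1.03 = 51767.9 Mb
Total: 146675.2 Mb = 18334.4 MB.
= 17.08 GiB.

17.08 GiB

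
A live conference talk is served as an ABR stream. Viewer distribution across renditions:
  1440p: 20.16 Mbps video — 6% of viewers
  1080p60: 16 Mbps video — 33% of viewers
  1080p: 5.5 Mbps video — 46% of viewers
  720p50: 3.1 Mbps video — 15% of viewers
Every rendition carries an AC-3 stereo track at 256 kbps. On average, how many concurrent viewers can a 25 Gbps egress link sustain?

2566

Audio: 256 kbps = 0.256 Mbps.
Average per-viewer bitrate: 0.06×20.416 + 0.33×16.256 + 0.46×5.756 + 0.15×3.356 = 9.741 Mbps.
25 Gbps = 25,000 Mbps; 25,000 / 9.741 = 2566.58 → 2566.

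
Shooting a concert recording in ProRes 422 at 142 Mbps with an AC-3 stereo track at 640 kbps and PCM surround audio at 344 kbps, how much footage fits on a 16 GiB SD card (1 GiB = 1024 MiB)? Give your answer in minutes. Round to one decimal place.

16.0 minutes

Audio total: 640 + 344 = 984 kbps = 0.984 Mbps.
Total bitrate: 142 + 0.984 = 142.984 Mbps.
Capacity: 16 GiB = 137,439 Mb.
Recording time: 137,439 / 142.984 = 961.2 s ≈ 16.0 minutes.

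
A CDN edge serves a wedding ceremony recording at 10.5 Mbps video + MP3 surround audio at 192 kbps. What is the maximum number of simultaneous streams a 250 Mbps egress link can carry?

23

Audio: 192 kbps = 0.192 Mbps.
Per-viewer media rate: 10.692 Mbps.
250 Mbps = 250.0 Mbps; 250.0 / 10.692 = 23.38 → 23 viewers.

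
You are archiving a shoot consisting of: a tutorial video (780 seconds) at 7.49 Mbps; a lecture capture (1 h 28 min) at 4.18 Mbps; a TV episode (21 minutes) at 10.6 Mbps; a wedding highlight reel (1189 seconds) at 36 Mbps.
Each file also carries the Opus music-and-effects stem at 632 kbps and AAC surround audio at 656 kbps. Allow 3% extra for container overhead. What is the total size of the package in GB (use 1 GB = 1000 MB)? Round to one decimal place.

12.2 GB

Audio total: 632 + 656 = 1288 kbps = 1.288 Mbps.
tutorial video: 8.778 Mbps × 780 s × 1.03 = 7052.2 Mb
lecture capture: 5.468 Mbps × 5280 s × 1.03 = 29737.2 Mb
TV episode: 11.888 Mbps × 1260 s × 1.03 = 15428.2 Mb
wedding highlight reel: 37.288 Mbps × 1189 s × 1.03 = 45665.5 Mb
Total: 97883.2 Mb = 12235.4 MB.
= 12.24 GB.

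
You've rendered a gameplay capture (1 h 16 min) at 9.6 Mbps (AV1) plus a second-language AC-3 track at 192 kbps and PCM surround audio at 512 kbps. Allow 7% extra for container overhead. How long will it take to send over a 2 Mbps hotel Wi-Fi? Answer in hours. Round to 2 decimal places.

6.98 hours

1 h 16 min = 76 min = 4560 s
Audio total: 192 + 512 = 704 kbps = 0.704 Mbps.
Total bitrate: 10.304 Mbps.
File: 10.304 Mbps × 4560 s = 46986.2 Mb.
With 7% container overhead: ×1.07. → 50275.3 Mb.
At 2 Mbps: 50275.3 / 2 = 25137.6 s ≈ 6.98 hours.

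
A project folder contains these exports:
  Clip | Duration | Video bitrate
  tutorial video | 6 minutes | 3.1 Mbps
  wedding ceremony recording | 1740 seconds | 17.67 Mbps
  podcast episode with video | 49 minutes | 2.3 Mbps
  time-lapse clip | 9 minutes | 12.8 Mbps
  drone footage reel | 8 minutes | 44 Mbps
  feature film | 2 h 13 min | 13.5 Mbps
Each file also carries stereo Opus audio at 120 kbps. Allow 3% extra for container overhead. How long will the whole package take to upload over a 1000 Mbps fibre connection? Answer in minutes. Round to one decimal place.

Audio: 120 kbps = 0.120 Mbps.
tutorial video: 3.220 Mbps × 360 s × 1.03 = 1194.0 Mb
wedding ceremony recording: 17.790 Mbps × 1740 s × 1.03 = 31883.2 Mb
podcast episode with video: 2.420 Mbps × 2940 s × 1.03 = 7328.2 Mb
time-lapse clip: 12.920 Mbps × 540 s × 1.03 = 7186.1 Mb
drone footage reel: 44.120 Mbps × 480 s × 1.03 = 21812.9 Mb
feature film: 13.620 Mbps × 7980 s × 1.03 = 111948.2 Mb
Total: 181352.7 Mb = 22669.1 MB.
At 1000 Mbps: 181352.7 / 1000 = 181 s ≈ 3.02 minutes.

3.0 minutes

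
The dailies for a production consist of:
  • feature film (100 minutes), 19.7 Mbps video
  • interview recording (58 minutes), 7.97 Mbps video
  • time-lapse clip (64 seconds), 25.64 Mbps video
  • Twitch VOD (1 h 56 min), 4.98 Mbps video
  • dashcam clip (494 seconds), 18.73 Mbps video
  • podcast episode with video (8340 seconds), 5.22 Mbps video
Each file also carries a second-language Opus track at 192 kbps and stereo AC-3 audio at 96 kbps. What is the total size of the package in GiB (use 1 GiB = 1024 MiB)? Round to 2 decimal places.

28.21 GiB

Audio total: 192 + 96 = 288 kbps = 0.288 Mbps.
feature film: 19.988 Mbps × 6000 s = 119928.0 Mb
interview recording: 8.258 Mbps × 3480 s = 28737.8 Mb
time-lapse clip: 25.928 Mbps × 64 s = 1659.4 Mb
Twitch VOD: 5.268 Mbps × 6960 s = 36665.3 Mb
dashcam clip: 19.018 Mbps × 494 s = 9394.9 Mb
podcast episode with video: 5.508 Mbps × 8340 s = 45936.7 Mb
Total: 242322.1 Mb = 30290.3 MB.
= 28.21 GiB.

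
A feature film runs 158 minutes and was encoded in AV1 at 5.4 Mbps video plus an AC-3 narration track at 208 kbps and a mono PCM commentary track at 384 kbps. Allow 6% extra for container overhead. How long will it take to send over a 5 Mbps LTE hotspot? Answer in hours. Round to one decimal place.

158 min = 9480 s
Audio total: 208 + 384 = 592 kbps = 0.592 Mbps.
Total bitrate: 5.992 Mbps.
File: 5.992 Mbps × 9480 s = 56804.2 Mb.
With 6% container overhead: ×1.06. → 60212.4 Mb.
At 5 Mbps: 60212.4 / 5 = 12042.5 s ≈ 3.35 hours.

3.3 hours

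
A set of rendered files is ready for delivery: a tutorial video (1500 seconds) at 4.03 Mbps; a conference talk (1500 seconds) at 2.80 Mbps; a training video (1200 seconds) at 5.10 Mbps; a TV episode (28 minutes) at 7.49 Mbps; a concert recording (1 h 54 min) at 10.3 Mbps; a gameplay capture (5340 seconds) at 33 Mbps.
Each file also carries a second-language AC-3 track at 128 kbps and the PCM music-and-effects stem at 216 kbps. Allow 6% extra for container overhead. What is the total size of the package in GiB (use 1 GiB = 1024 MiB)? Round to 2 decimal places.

34.78 GiB

Audio total: 128 + 216 = 344 kbps = 0.344 Mbps.
tutorial video: 4.374 Mbps × 1500 s × 1.06 = 6954.7 Mb
conference talk: 3.144 Mbps × 1500 s × 1.06 = 4999.0 Mb
training video: 5.444 Mbps × 1200 s × 1.06 = 6924.8 Mb
TV episode: 7.834 Mbps × 1680 s × 1.06 = 13950.8 Mb
concert recording: 10.644 Mbps × 6840 s × 1.06 = 77173.3 Mb
gameplay capture: 33.344 Mbps × 5340 s × 1.06 = 188740.4 Mb
Total: 298742.8 Mb = 37342.9 MB.
= 34.78 GiB.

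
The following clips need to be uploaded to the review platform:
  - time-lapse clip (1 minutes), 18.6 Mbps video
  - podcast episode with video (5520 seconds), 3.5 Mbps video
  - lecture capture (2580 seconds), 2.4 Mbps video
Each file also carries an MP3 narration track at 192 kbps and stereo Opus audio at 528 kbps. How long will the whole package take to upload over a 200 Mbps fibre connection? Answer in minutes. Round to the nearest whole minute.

Audio total: 192 + 528 = 720 kbps = 0.720 Mbps.
time-lapse clip: 19.320 Mbps × 60 s = 1159.2 Mb
podcast episode with video: 4.220 Mbps × 5520 s = 23294.4 Mb
lecture capture: 3.120 Mbps × 2580 s = 8049.6 Mb
Total: 32503.2 Mb = 4062.9 MB.
At 200 Mbps: 32503.2 / 200 = 163 s ≈ 2.71 minutes.

3 minutes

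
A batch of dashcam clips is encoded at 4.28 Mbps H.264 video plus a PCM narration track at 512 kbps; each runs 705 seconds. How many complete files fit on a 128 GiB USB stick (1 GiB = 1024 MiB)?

325

Audio: 512 kbps = 0.512 Mbps.
Total bitrate: 4.792 Mbps.
Per item: 4.792 Mbps × 705 s = 3,378 Mb = 422.3 MB.
Capacity: 128 GiB = 1,099,512 Mb; 325.46 items → 325 complete.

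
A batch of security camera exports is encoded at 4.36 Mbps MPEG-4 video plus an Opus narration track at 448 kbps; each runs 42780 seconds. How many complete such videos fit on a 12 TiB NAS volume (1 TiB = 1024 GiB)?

Audio: 448 kbps = 0.448 Mbps.
Total bitrate: 4.808 Mbps.
Per item: 4.808 Mbps × 42780 s = 205,686 Mb = 25,711 MB.
Capacity: 12 TiB = 105,553,116 Mb; 513.18 items → 513 complete.

513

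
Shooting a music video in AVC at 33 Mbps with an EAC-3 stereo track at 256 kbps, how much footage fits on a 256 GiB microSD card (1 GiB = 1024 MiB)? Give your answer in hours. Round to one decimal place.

18.4 hours

Audio: 256 kbps = 0.256 Mbps.
Total bitrate: 33 + 0.256 = 33.256 Mbps.
Capacity: 256 GiB = 2,199,023 Mb.
Recording time: 2,199,023 / 33.256 = 66,124 s ≈ 18.4 hours.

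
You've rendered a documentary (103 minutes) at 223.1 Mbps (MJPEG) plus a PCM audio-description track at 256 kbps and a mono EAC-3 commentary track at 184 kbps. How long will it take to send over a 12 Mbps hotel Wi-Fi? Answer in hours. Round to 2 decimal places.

103 min = 6180 s
Audio total: 256 + 184 = 440 kbps = 0.440 Mbps.
Total bitrate: 223.540 Mbps.
File: 223.540 Mbps × 6180 s = 1381477.2 Mb.
At 12 Mbps: 1381477.2 / 12 = 115123.1 s ≈ 32 hours.

31.98 hours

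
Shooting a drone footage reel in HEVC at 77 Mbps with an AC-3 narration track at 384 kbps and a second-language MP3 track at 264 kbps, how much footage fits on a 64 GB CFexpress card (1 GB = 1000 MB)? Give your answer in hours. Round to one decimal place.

1.8 hours

Audio total: 384 + 264 = 648 kbps = 0.648 Mbps.
Total bitrate: 77 + 0.648 = 77.648 Mbps.
Capacity: 64 GB = 512,000 Mb.
Recording time: 512,000 / 77.648 = 6,594 s ≈ 1.83 hours.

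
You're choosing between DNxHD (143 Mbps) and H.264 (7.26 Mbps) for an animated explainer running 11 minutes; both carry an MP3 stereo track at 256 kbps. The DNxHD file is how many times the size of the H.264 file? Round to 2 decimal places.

19.06

11 min = 660 s
Audio: 256 kbps = 0.256 Mbps.
DNxHD: 143.256 Mbps × 660 s = 94549.0 Mb = 11.819 GB.
H.264: 7.516 Mbps × 660 s = 4960.6 Mb = 0.620 GB.
Ratio: 11.819 / 0.620 = 19.060.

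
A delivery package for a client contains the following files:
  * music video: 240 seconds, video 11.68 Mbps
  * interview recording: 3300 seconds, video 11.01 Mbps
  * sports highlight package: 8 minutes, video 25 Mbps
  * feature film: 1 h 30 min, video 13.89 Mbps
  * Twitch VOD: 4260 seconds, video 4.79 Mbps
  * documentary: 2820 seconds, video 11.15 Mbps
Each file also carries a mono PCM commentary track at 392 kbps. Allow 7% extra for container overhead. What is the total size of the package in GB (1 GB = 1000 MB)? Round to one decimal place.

Audio: 392 kbps = 0.392 Mbps.
music video: 12.072 Mbps × 240 s × 1.07 = 3100.1 Mb
interview recording: 11.402 Mbps × 3300 s × 1.07 = 40260.5 Mb
sports highlight package: 25.392 Mbps × 480 s × 1.07 = 13041.3 Mb
feature film: 14.282 Mbps × 5400 s × 1.07 = 82521.4 Mb
Twitch VOD: 5.182 Mbps × 4260 s × 1.07 = 23620.6 Mb
documentary: 11.542 Mbps × 2820 s × 1.07 = 34826.8 Mb
Total: 197370.7 Mb = 24671.3 MB.
= 24.67 GB.

24.7 GB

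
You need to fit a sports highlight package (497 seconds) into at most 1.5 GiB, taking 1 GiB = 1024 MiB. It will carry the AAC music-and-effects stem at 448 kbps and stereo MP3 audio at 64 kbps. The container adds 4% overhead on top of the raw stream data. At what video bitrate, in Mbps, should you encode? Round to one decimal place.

Budget: 1.5 GiB = 12884.9 Mb.
Stream payload after overhead: 12884.9 / 1.04 = 12389.3 Mb.
Total bitrate budget: 12389.3 Mb / 497 s = 24.928 Mbps.
Audio total: 448 + 64 = 512 kbps = 0.512 Mbps.
Video: 24.928 − 0.512 = 24.416 Mbps.

24.4 Mbps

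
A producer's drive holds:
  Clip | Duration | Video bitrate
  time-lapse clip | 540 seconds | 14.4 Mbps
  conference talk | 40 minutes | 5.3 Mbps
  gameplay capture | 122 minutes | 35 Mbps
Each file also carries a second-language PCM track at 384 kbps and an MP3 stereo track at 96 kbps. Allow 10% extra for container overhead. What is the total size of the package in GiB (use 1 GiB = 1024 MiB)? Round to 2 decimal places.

36.06 GiB

Audio total: 384 + 96 = 480 kbps = 0.480 Mbps.
time-lapse clip: 14.880 Mbps × 540 s × 1.10 = 8838.7 Mb
conference talk: 5.780 Mbps × 2400 s × 1.10 = 15259.2 Mb
gameplay capture: 35.480 Mbps × 7320 s × 1.10 = 285685.0 Mb
Total: 309782.9 Mb = 38722.9 MB.
= 36.06 GiB.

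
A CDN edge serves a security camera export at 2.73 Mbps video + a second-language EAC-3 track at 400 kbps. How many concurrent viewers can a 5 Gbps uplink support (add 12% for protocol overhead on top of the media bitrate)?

1426

Audio: 400 kbps = 0.400 Mbps.
Per-viewer media rate: 3.130 Mbps.
On the wire with 12% overhead: 3.506 Mbps.
5 Gbps = 5,000 Mbps; 5,000 / 3.506 = 1426.29 → 1426 viewers.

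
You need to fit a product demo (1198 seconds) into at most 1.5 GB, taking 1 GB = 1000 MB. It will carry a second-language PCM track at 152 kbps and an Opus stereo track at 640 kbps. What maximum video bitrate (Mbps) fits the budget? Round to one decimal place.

Budget: 1.5 GB = 12000.0 Mb.
Total bitrate budget: 12000.0 Mb / 1198 s = 10.017 Mbps.
Audio total: 152 + 640 = 792 kbps = 0.792 Mbps.
Video: 10.017 − 0.792 = 9.225 Mbps.

9.2 Mbps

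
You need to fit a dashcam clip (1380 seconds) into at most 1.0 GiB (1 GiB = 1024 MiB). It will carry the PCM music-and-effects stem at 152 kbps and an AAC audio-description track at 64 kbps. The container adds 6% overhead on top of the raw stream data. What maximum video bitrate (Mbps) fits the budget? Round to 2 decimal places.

5.66 Mbps

Budget: 1.0 GiB = 8589.9 Mb.
Stream payload after overhead: 8589.9 / 1.06 = 8103.7 Mb.
Total bitrate budget: 8103.7 Mb / 1380 s = 5.872 Mbps.
Audio total: 152 + 64 = 216 kbps = 0.216 Mbps.
Video: 5.872 − 0.216 = 5.656 Mbps.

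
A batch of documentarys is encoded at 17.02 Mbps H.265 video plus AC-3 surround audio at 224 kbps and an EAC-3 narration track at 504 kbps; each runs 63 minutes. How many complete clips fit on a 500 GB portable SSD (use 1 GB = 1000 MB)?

59

63 min = 3780 s
Audio total: 224 + 504 = 728 kbps = 0.728 Mbps.
Total bitrate: 17.748 Mbps.
Per item: 17.748 Mbps × 3780 s = 67,087 Mb = 8,386 MB.
Capacity: 500 GB = 4,000,000 Mb; 59.62 items → 59 complete.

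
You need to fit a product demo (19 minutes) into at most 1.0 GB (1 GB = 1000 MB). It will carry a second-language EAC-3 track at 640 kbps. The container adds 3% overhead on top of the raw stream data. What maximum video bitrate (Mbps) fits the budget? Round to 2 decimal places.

6.17 Mbps

Budget: 1.0 GB = 8000.0 Mb.
Stream payload after overhead: 8000.0 / 1.03 = 7767.0 Mb.
19 min = 1140 s
Total bitrate budget: 7767.0 Mb / 1140 s = 6.813 Mbps.
Audio: 640 kbps = 0.640 Mbps.
Video: 6.813 − 0.640 = 6.173 Mbps.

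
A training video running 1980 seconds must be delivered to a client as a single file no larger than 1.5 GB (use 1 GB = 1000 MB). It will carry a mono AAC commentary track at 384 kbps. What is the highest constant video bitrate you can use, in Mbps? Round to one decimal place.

5.7 Mbps

Budget: 1.5 GB = 12000.0 Mb.
Total bitrate budget: 12000.0 Mb / 1980 s = 6.061 Mbps.
Audio: 384 kbps = 0.384 Mbps.
Video: 6.061 − 0.384 = 5.677 Mbps.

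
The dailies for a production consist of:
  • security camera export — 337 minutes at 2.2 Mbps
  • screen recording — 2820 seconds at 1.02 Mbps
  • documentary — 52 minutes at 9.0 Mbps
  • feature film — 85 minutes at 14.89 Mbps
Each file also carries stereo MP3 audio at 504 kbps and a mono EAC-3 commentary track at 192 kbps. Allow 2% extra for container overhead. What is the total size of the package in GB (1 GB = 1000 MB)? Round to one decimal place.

Audio total: 504 + 192 = 696 kbps = 0.696 Mbps.
security camera export: 2.896 Mbps × 20220 s × 1.02 = 59728.3 Mb
screen recording: 1.716 Mbps × 2820 s × 1.02 = 4935.9 Mb
documentary: 9.696 Mbps × 3120 s × 1.02 = 30856.6 Mb
feature film: 15.586 Mbps × 5100 s × 1.02 = 81078.4 Mb
Total: 176599.1 Mb = 22074.9 MB.
= 22.07 GB.

22.1 GB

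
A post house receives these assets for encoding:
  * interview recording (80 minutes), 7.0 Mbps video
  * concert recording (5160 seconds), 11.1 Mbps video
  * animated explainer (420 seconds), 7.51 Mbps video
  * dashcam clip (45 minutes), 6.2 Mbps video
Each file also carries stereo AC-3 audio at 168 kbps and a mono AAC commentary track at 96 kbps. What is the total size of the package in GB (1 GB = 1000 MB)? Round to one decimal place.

14.3 GB

Audio total: 168 + 96 = 264 kbps = 0.264 Mbps.
interview recording: 7.264 Mbps × 4800 s = 34867.2 Mb
concert recording: 11.364 Mbps × 5160 s = 58638.2 Mb
animated explainer: 7.774 Mbps × 420 s = 3265.1 Mb
dashcam clip: 6.464 Mbps × 2700 s = 17452.8 Mb
Total: 114223.3 Mb = 14277.9 MB.
= 14.28 GB.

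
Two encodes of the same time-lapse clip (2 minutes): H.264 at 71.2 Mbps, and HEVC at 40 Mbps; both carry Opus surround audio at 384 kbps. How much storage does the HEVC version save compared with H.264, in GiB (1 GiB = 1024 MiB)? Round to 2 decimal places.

2 min = 120 s
Audio: 384 kbps = 0.384 Mbps.
H.264: 71.584 Mbps × 120 s = 8590.1 Mb = 1.000 GiB.
HEVC: 40.384 Mbps × 120 s = 4846.1 Mb = 0.564 GiB.
Saving: 1.000 − 0.564 = 0.436 GiB.

0.44 GiB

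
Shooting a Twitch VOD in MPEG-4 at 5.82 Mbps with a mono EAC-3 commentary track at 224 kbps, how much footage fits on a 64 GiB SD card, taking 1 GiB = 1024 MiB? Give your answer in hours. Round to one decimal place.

25.3 hours

Audio: 224 kbps = 0.224 Mbps.
Total bitrate: 5.82 + 0.224 = 6.044 Mbps.
Capacity: 64 GiB = 549,756 Mb.
Recording time: 549,756 / 6.044 = 90,959 s ≈ 25.3 hours.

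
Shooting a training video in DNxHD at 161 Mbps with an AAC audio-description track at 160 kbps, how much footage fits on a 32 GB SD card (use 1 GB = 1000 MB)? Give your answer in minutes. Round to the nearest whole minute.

Audio: 160 kbps = 0.160 Mbps.
Total bitrate: 161 + 0.160 = 161.160 Mbps.
Capacity: 32 GB = 256,000 Mb.
Recording time: 256,000 / 161.160 = 1,588 s ≈ 26.5 minutes.

26 minutes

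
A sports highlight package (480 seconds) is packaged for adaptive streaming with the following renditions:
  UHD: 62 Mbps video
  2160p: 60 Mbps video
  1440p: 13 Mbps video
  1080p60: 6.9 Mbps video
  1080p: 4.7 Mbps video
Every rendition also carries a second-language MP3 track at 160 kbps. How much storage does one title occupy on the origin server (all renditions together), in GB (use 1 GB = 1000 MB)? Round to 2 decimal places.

Audio: 160 kbps = 0.160 Mbps.
Sum of rendition bitrates: (62+0.160) + (60+0.160) + (13+0.160) + (6.9+0.160) + (4.7+0.160) = 147.400 Mbps.
× 480 s = 70,752 Mb = 8,844 MB = 8.844 GB.

8.84 GB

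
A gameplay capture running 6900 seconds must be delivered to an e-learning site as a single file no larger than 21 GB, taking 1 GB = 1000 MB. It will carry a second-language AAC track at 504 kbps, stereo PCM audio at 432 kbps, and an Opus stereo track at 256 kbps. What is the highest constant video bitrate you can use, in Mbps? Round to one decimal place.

Budget: 21 GB = 168000.0 Mb.
Total bitrate budget: 168000.0 Mb / 6900 s = 24.348 Mbps.
Audio total: 504 + 432 + 256 = 1192 kbps = 1.192 Mbps.
Video: 24.348 − 1.192 = 23.156 Mbps.

23.2 Mbps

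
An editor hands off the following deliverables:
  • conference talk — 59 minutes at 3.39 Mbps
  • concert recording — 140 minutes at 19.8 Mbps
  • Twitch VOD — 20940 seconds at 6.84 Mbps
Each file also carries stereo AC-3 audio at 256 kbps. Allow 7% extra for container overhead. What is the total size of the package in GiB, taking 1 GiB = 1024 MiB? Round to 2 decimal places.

Audio: 256 kbps = 0.256 Mbps.
conference talk: 3.646 Mbps × 3540 s × 1.07 = 13810.3 Mb
concert recording: 20.056 Mbps × 8400 s × 1.07 = 180263.3 Mb
Twitch VOD: 7.096 Mbps × 20940 s × 1.07 = 158991.6 Mb
Total: 353065.2 Mb = 44133.2 MB.
= 41.10 GiB.

41.10 GiB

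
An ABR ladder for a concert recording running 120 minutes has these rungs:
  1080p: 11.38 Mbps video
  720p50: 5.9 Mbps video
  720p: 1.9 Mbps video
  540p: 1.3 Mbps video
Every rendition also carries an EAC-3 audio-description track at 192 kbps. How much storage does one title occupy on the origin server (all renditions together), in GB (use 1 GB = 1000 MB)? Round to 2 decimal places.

19.12 GB

120 min = 7200 s
Audio: 192 kbps = 0.192 Mbps.
Sum of rendition bitrates: (11.38+0.192) + (5.9+0.192) + (1.9+0.192) + (1.3+0.192) = 21.248 Mbps.
× 7200 s = 152,986 Mb = 19,123 MB = 19.12 GB.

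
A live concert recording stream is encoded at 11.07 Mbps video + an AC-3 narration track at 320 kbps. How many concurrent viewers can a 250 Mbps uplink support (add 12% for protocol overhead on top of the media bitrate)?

Audio: 320 kbps = 0.320 Mbps.
Per-viewer media rate: 11.390 Mbps.
On the wire with 12% overhead: 12.757 Mbps.
250 Mbps = 250.0 Mbps; 250.0 / 12.757 = 19.60 → 19 viewers.

19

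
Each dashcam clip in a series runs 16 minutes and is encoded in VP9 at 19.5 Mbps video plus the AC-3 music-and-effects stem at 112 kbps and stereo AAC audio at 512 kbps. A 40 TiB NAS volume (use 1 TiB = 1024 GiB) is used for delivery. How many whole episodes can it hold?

18212

16 min = 960 s
Audio total: 112 + 512 = 624 kbps = 0.624 Mbps.
Total bitrate: 20.124 Mbps.
Per item: 20.124 Mbps × 960 s = 19,319 Mb = 2,415 MB.
Capacity: 40 TiB = 351,843,721 Mb; 18212.28 items → 18212 complete.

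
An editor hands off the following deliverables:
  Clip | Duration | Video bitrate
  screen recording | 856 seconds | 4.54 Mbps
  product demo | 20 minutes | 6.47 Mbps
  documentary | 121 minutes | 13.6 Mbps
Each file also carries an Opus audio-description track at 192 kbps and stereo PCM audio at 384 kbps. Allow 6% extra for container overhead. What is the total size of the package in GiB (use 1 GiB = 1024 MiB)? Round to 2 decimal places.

14.28 GiB

Audio total: 192 + 384 = 576 kbps = 0.576 Mbps.
screen recording: 5.116 Mbps × 856 s × 1.06 = 4642.1 Mb
product demo: 7.046 Mbps × 1200 s × 1.06 = 8962.5 Mb
documentary: 14.176 Mbps × 7260 s × 1.06 = 109092.8 Mb
Total: 122697.4 Mb = 15337.2 MB.
= 14.28 GiB.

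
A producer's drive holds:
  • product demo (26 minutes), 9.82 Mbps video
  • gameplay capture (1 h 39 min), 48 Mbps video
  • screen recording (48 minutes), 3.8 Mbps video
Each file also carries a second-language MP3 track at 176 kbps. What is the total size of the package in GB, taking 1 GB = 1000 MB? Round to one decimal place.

Audio: 176 kbps = 0.176 Mbps.
product demo: 9.996 Mbps × 1560 s = 15593.8 Mb
gameplay capture: 48.176 Mbps × 5940 s = 286165.4 Mb
screen recording: 3.976 Mbps × 2880 s = 11450.9 Mb
Total: 313210.1 Mb = 39151.3 MB.
= 39.15 GB.

39.2 GB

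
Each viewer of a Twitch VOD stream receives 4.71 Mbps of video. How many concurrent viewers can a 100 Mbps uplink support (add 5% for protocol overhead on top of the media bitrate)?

20

On the wire with 5% overhead: 4.946 Mbps.
100 Mbps = 100.0 Mbps; 100.0 / 4.946 = 20.22 → 20 viewers.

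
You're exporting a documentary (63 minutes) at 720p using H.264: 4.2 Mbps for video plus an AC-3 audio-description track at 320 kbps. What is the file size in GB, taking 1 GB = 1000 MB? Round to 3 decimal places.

63 min = 3780 s
Audio: 320 kbps = 0.320 Mbps.
Total bitrate: 4.2 + 0.320 = 4.520 Mbps.
Stream data: 4.520 Mbps × 3780 s = 17085.6 Mb.
17,086 Mb ÷ 8 = 2,136 MB → 2.136 GB.

2.136 GB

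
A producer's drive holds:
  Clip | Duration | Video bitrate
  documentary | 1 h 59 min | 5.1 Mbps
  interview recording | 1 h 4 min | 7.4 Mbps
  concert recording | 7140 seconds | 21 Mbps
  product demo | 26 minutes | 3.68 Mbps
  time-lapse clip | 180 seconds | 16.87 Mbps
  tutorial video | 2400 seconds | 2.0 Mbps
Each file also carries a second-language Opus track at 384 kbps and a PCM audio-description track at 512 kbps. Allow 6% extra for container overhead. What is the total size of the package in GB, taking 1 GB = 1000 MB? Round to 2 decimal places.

Audio total: 384 + 512 = 896 kbps = 0.896 Mbps.
documentary: 5.996 Mbps × 7140 s × 1.06 = 45380.1 Mb
interview recording: 8.296 Mbps × 3840 s × 1.06 = 33768.0 Mb
concert recording: 21.896 Mbps × 7140 s × 1.06 = 165717.7 Mb
product demo: 4.576 Mbps × 1560 s × 1.06 = 7566.9 Mb
time-lapse clip: 17.766 Mbps × 180 s × 1.06 = 3389.8 Mb
tutorial video: 2.896 Mbps × 2400 s × 1.06 = 7367.4 Mb
Total: 263189.9 Mb = 32898.7 MB.
= 32.90 GB.

32.90 GB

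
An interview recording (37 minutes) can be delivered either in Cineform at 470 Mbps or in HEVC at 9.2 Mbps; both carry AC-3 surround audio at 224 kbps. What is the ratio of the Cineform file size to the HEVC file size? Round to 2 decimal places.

37 min = 2220 s
Audio: 224 kbps = 0.224 Mbps.
Cineform: 470.224 Mbps × 2220 s = 1043897.3 Mb = 121.526 GiB.
HEVC: 9.424 Mbps × 2220 s = 20921.3 Mb = 2.436 GiB.
Ratio: 121.526 / 2.436 = 49.896.

49.90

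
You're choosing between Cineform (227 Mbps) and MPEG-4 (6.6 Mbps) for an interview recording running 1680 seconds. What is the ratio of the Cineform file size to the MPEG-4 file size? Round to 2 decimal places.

Cineform: 227.000 Mbps × 1680 s = 381360.0 Mb = 44.396 GiB.
MPEG-4: 6.600 Mbps × 1680 s = 11088.0 Mb = 1.291 GiB.
Ratio: 44.396 / 1.291 = 34.394.

34.39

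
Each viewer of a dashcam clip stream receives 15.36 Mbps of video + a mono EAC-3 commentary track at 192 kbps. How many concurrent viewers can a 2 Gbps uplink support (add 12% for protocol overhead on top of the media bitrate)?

Audio: 192 kbps = 0.192 Mbps.
Per-viewer media rate: 15.552 Mbps.
On the wire with 12% overhead: 17.418 Mbps.
2 Gbps = 2,000 Mbps; 2,000 / 17.418 = 114.82 → 114 viewers.

114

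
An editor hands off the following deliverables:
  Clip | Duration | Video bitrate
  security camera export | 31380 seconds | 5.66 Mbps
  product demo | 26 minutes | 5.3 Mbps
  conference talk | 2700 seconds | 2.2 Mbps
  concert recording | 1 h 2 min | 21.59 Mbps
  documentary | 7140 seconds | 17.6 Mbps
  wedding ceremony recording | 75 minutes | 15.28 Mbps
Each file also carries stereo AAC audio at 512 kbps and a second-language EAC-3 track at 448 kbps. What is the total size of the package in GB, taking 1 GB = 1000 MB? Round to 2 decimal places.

64.44 GB

Audio total: 512 + 448 = 960 kbps = 0.960 Mbps.
security camera export: 6.620 Mbps × 31380 s = 207735.6 Mb
product demo: 6.260 Mbps × 1560 s = 9765.6 Mb
conference talk: 3.160 Mbps × 2700 s = 8532.0 Mb
concert recording: 22.550 Mbps × 3720 s = 83886.0 Mb
documentary: 18.560 Mbps × 7140 s = 132518.4 Mb
wedding ceremony recording: 16.240 Mbps × 4500 s = 73080.0 Mb
Total: 515517.6 Mb = 64439.7 MB.
= 64.44 GB.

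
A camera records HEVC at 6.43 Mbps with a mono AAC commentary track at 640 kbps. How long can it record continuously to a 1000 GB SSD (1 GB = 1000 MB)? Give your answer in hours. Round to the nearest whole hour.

Audio: 640 kbps = 0.640 Mbps.
Total bitrate: 6.43 + 0.640 = 7.070 Mbps.
Capacity: 1000 GB = 8,000,000 Mb.
Recording time: 8,000,000 / 7.070 = 1,131,542 s ≈ 314 hours.

314 hours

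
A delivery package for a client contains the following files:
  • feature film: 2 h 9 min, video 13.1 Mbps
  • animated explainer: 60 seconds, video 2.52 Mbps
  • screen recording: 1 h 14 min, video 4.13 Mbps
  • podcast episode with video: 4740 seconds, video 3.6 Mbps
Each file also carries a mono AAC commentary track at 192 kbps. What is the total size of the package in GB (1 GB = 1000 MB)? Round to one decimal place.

Audio: 192 kbps = 0.192 Mbps.
feature film: 13.292 Mbps × 7740 s = 102880.1 Mb
animated explainer: 2.712 Mbps × 60 s = 162.7 Mb
screen recording: 4.322 Mbps × 4440 s = 19189.7 Mb
podcast episode with video: 3.792 Mbps × 4740 s = 17974.1 Mb
Total: 140206.6 Mb = 17525.8 MB.
= 17.53 GB.

17.5 GB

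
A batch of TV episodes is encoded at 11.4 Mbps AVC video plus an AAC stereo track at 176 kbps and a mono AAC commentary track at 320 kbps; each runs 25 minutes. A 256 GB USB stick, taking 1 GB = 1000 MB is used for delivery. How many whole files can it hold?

114

25 min = 1500 s
Audio total: 176 + 320 = 496 kbps = 0.496 Mbps.
Total bitrate: 11.896 Mbps.
Per item: 11.896 Mbps × 1500 s = 17,844 Mb = 2,230 MB.
Capacity: 256 GB = 2,048,000 Mb; 114.77 items → 114 complete.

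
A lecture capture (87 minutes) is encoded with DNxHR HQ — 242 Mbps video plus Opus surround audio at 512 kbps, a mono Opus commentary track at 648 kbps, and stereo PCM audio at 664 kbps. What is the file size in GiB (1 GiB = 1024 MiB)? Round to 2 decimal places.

87 min = 5220 s
Audio total: 512 + 648 + 664 = 1824 kbps = 1.824 Mbps.
Total bitrate: 242 + 1.824 = 243.824 Mbps.
Stream data: 243.824 Mbps × 5220 s = 1272761.3 Mb.
1,272,761 Mb = 159,095,160,000 bytes ÷ 1,073,741,824 = 148.2 GiB.

148.17 GiB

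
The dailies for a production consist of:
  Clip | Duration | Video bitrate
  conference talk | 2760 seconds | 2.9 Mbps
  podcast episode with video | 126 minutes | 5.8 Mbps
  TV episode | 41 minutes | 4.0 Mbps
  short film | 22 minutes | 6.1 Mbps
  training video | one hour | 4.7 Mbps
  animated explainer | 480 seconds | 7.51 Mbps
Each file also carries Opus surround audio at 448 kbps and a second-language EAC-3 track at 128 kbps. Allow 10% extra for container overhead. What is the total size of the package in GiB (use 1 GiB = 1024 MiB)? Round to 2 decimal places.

Audio total: 448 + 128 = 576 kbps = 0.576 Mbps.
conference talk: 3.476 Mbps × 2760 s × 1.10 = 10553.1 Mb
podcast episode with video: 6.376 Mbps × 7560 s × 1.10 = 53022.8 Mb
TV episode: 4.576 Mbps × 2460 s × 1.10 = 12382.7 Mb
short film: 6.676 Mbps × 1320 s × 1.10 = 9693.6 Mb
training video: 5.276 Mbps × 3600 s × 1.10 = 20893.0 Mb
animated explainer: 8.086 Mbps × 480 s × 1.10 = 4269.4 Mb
Total: 110814.5 Mb = 13851.8 MB.
= 12.90 GiB.

12.90 GiB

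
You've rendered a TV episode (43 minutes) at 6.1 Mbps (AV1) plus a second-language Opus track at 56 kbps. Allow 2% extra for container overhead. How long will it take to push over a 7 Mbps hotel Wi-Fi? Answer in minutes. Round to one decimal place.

43 min = 2580 s
Audio: 56 kbps = 0.056 Mbps.
Total bitrate: 6.156 Mbps.
File: 6.156 Mbps × 2580 s = 15882.5 Mb.
With 2% container overhead: ×1.02. → 16200.1 Mb.
At 7 Mbps: 16200.1 / 7 = 2314.3 s ≈ 38.6 minutes.

38.6 minutes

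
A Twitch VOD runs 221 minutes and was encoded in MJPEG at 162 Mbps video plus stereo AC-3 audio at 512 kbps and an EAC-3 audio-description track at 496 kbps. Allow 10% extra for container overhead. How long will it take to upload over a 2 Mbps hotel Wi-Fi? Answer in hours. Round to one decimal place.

330.2 hours

221 min = 13260 s
Audio total: 512 + 496 = 1008 kbps = 1.008 Mbps.
Total bitrate: 163.008 Mbps.
File: 163.008 Mbps × 13260 s = 2161486.1 Mb.
With 10% container overhead: ×1.10. → 2377634.7 Mb.
At 2 Mbps: 2377634.7 / 2 = 1188817.3 s ≈ 330 hours.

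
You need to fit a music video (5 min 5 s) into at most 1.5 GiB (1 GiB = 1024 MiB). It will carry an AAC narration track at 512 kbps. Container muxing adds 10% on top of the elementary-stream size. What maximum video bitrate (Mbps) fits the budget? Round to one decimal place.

37.9 Mbps

Budget: 1.5 GiB = 12884.9 Mb.
Stream payload after overhead: 12884.9 / 1.10 = 11713.5 Mb.
5 min 5 s = 305 s
Total bitrate budget: 11713.5 Mb / 305 s = 38.405 Mbps.
Audio: 512 kbps = 0.512 Mbps.
Video: 38.405 − 0.512 = 37.893 Mbps.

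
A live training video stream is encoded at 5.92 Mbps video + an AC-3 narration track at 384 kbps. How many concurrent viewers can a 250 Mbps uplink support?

Audio: 384 kbps = 0.384 Mbps.
Per-viewer media rate: 6.304 Mbps.
250 Mbps = 250.0 Mbps; 250.0 / 6.304 = 39.66 → 39 viewers.

39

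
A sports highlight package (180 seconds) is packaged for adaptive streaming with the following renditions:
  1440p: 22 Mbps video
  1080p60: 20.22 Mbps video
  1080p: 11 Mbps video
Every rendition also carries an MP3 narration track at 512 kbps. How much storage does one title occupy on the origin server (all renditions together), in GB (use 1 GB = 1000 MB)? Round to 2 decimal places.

1.23 GB

Audio: 512 kbps = 0.512 Mbps.
Sum of rendition bitrates: (22+0.512) + (20.22+0.512) + (11+0.512) = 54.756 Mbps.
× 180 s = 9,856 Mb = 1,232 MB = 1.232 GB.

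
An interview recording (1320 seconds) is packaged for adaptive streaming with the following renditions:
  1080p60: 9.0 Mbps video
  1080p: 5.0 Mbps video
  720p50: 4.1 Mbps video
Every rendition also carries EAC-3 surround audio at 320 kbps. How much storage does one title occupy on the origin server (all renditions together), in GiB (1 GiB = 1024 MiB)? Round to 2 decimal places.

2.93 GiB

Audio: 320 kbps = 0.320 Mbps.
Sum of rendition bitrates: (9.0+0.320) + (5.0+0.320) + (4.1+0.320) = 19.060 Mbps.
× 1320 s = 25,159 Mb = 3,145 MB = 2.929 GiB.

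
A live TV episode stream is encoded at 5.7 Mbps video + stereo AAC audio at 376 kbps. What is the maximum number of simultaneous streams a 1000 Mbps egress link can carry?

164

Audio: 376 kbps = 0.376 Mbps.
Per-viewer media rate: 6.076 Mbps.
1000 Mbps = 1,000 Mbps; 1,000 / 6.076 = 164.58 → 164 viewers.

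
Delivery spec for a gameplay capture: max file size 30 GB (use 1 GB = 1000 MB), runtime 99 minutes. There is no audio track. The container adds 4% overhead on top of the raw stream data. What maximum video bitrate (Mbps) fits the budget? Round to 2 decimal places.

38.85 Mbps

Budget: 30 GB = 240000.0 Mb.
Stream payload after overhead: 240000.0 / 1.04 = 230769.2 Mb.
99 min = 5940 s
Total bitrate budget: 230769.2 Mb / 5940 s = 38.850 Mbps.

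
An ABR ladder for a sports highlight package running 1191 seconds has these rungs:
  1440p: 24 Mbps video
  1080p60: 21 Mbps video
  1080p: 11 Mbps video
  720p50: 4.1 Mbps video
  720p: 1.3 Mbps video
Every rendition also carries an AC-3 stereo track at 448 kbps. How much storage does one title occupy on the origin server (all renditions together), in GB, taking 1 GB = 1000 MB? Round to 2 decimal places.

Audio: 448 kbps = 0.448 Mbps.
Sum of rendition bitrates: (24+0.448) + (21+0.448) + (11+0.448) + (4.1+0.448) + (1.3+0.448) = 63.640 Mbps.
× 1191 s = 75,795 Mb = 9,474 MB = 9.474 GB.

9.47 GB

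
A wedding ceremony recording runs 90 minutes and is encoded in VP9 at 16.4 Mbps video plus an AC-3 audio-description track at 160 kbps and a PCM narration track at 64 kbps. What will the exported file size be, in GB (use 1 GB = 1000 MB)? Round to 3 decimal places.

11.221 GB

90 min = 5400 s
Audio total: 160 + 64 = 224 kbps = 0.224 Mbps.
Total bitrate: 16.4 + 0.224 = 16.624 Mbps.
Stream data: 16.624 Mbps × 5400 s = 89769.6 Mb.
89,770 Mb ÷ 8 = 11,221 MB → 11.22 GB.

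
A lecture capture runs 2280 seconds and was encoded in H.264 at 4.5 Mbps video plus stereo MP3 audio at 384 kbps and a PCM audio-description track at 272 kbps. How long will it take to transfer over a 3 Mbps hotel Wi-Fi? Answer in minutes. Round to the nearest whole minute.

Audio total: 384 + 272 = 656 kbps = 0.656 Mbps.
Total bitrate: 5.156 Mbps.
File: 5.156 Mbps × 2280 s = 11755.7 Mb.
At 3 Mbps: 11755.7 / 3 = 3918.6 s ≈ 65.3 minutes.

65 minutes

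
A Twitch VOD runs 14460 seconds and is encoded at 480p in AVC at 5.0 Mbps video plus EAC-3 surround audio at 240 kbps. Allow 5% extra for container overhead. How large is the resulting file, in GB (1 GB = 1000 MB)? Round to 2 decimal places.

Audio: 240 kbps = 0.240 Mbps.
Total bitrate: 5.0 + 0.240 = 5.240 Mbps.
Stream data: 5.240 Mbps × 14460 s = 75770.4 Mb.
With 5% container overhead: ×1.05.
79,559 Mb ÷ 8 = 9,945 MB → 9.945 GB.

9.94 GB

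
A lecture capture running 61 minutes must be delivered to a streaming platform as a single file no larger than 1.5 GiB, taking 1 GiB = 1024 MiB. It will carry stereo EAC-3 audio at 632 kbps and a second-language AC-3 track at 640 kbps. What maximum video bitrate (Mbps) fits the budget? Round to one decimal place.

2.2 Mbps

Budget: 1.5 GiB = 12884.9 Mb.
61 min = 3660 s
Total bitrate budget: 12884.9 Mb / 3660 s = 3.520 Mbps.
Audio total: 632 + 640 = 1272 kbps = 1.272 Mbps.
Video: 3.520 − 1.272 = 2.248 Mbps.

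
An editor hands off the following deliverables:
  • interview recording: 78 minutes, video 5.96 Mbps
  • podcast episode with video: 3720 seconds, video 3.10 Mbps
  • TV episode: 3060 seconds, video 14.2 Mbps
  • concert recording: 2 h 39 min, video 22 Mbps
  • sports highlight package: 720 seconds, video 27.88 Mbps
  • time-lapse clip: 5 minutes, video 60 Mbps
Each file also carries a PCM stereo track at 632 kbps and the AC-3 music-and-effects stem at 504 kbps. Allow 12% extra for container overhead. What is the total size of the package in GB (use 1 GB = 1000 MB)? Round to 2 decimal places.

Audio total: 632 + 504 = 1136 kbps = 1.136 Mbps.
interview recording: 7.096 Mbps × 4680 s × 1.12 = 37194.4 Mb
podcast episode with video: 4.236 Mbps × 3720 s × 1.12 = 17648.9 Mb
TV episode: 15.336 Mbps × 3060 s × 1.12 = 52559.5 Mb
concert recording: 23.136 Mbps × 9540 s × 1.12 = 247203.5 Mb
sports highlight package: 29.016 Mbps × 720 s × 1.12 = 23398.5 Mb
time-lapse clip: 61.136 Mbps × 300 s × 1.12 = 20541.7 Mb
Total: 398546.5 Mb = 49818.3 MB.
= 49.82 GB.

49.82 GB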